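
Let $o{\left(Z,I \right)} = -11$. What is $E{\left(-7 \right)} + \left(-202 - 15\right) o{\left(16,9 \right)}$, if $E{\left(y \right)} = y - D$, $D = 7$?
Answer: $2373$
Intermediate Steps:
$E{\left(y \right)} = -7 + y$ ($E{\left(y \right)} = y - 7 = -7 + y$)
$E{\left(-7 \right)} + \left(-202 - 15\right) o{\left(16,9 \right)} = \left(-7 - 7\right) + \left(-202 - 15\right) \left(-11\right) = -14 - -2387 = -14 + 2387 = 2373$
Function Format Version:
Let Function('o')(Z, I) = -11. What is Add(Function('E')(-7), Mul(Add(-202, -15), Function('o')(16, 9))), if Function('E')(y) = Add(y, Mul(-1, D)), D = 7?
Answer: 2373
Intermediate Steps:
Function('E')(y) = Add(-7, y) (Function('E')(y) = Add(y, Mul(-1, 7)) = Add(y, -7) = Add(-7, y))
Add(Function('E')(-7), Mul(Add(-202, -15), Function('o')(16, 9))) = Add(Add(-7, -7), Mul(Add(-202, -15), -11)) = Add(-14, Mul(-217, -11)) = Add(-14, 2387) = 2373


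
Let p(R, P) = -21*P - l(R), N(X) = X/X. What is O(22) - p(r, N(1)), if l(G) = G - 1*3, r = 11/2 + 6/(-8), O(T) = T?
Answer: 179/4 ≈ 44.750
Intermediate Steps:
N(X) = 1
r = 19/4 (r = 11*(½) + 6*(-⅛) = 11/2 - ¾ = 19/4 ≈ 4.7500)
l(G) = -3 + G (l(G) = G - 3 = -3 + G)
p(R, P) = 3 - R - 21*P (p(R, P) = -21*P - (-3 + R) = -21*P + (3 - R) = 3 - R - 21*P)
O(22) - p(r, N(1)) = 22 - (3 - 1*19/4 - 21*1) = 22 - (3 - 19/4 - 21) = 22 - 1*(-91/4) = 22 + 91/4 = 179/4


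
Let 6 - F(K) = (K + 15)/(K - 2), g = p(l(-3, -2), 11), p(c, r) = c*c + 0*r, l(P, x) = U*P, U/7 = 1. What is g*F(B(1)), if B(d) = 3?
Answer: -5292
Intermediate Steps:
U = 7 (U = 7*1 = 7)
l(P, x) = 7*P
p(c, r) = c² (p(c, r) = c² + 0 = c²)
g = 441 (g = (7*(-3))² = (-21)² = 441)
F(K) = 6 - (15 + K)/(-2 + K) (F(K) = 6 - (K + 15)/(K - 2) = 6 - (15 + K)/(-2 + K))
g*F(B(1)) = 441*((-27 + 5*3)/(-2 + 3)) = 441*((-27 + 15)/1) = 441*(1*(-12)) = 441*(-12) = -5292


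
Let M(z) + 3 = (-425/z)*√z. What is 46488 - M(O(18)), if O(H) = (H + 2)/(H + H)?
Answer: 46491 + 255*√5 ≈ 47061.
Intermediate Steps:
O(H) = (2 + H)/(2*H) (O(H) = (2 + H)/((2*H)) = (2 + H)*(1/(2*H)) = (2 + H)/(2*H))
M(z) = -3 - 425/√z (M(z) = -3 + (-425/z)*√z = -3 - 425/√z)
46488 - M(O(18)) = 46488 - (-3 - 425*6/√(2 + 18)) = 46488 - (-3 - 425*3*√5/5) = 46488 - (-3 - 255*√5) = 46488 + (3 + 255*√5) = 46491 + 255*√5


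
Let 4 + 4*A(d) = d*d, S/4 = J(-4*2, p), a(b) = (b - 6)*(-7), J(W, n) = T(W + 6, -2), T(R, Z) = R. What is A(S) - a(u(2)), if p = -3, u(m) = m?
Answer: -13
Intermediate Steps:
J(W, n) = 6 + W (J(W, n) = W + 6 = 6 + W)
a(b) = 42 - 7*b (a(b) = (-6 + b)*(-7) = 42 - 7*b)
S = -8 (S = 4*(6 - 4*2) = 4*(6 - 8) = 4*(-2) = -8)
A(d) = -1 + d²/4 (A(d) = -1 + (d*d)/4 = -1 + d²/4)
A(S) - a(u(2)) = (-1 + (¼)*(-8)²) - (42 - 7*2) = (-1 + (¼)*64) - (42 - 14) = (-1 + 16) - 1*28 = 15 - 28 = -13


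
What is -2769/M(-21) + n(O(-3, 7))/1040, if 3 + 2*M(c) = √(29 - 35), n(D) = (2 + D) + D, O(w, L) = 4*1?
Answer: 575957/520 + 1846*I*√6/5 ≈ 1107.6 + 904.35*I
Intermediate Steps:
O(w, L) = 4
n(D) = 2 + 2*D
M(c) = -3/2 + I*√6/2 (M(c) = -3/2 + √(29 - 35)/2 = -3/2 + √(-6)/2 = -3/2 + (I*√6)/2 = -3/2 + I*√6/2)
-2769/M(-21) + n(O(-3, 7))/1040 = -2769/(-3/2 + I*√6/2) + (2 + 2*4)/1040 = -2769/(-3/2 + I*√6/2) + (2 + 8)*(1/1040) = -2769/(-3/2 + I*√6/2) + 10*(1/1040) = -2769/(-3/2 + I*√6/2) + 1/104 = 1/104 - 2769/(-3/2 + I*√6/2)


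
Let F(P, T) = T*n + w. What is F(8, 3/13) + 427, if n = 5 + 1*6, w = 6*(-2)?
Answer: 5428/13 ≈ 417.54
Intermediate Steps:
w = -12
n = 11 (n = 5 + 6 = 11)
F(P, T) = -12 + 11*T (F(P, T) = T*11 - 12 = 11*T - 12 = -12 + 11*T)
F(8, 3/13) + 427 = (-12 + 11*(3/13)) + 427 = (-12 + 33/13) + 427 = -123/13 + 427 = 5428/13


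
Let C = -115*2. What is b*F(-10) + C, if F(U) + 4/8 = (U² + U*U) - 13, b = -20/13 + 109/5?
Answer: 461341/130 ≈ 3548.8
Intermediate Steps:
C = -230
b = 1317/65 (b = -20*1/13 + 109*(⅕) = -20/13 + 109/5 = 1317/65 ≈ 20.262)
F(U) = -27/2 + 2*U² (F(U) = -½ + ((U² + U*U) - 13) = -½ + ((U² + U²) - 13) = -½ + (2*U² - 13) = -½ + (-13 + 2*U²) = -27/2 + 2*U²)
b*F(-10) + C = 1317*(-27/2 + 2*(-10)²)/65 - 230 = 1317*(-27/2 + 2*100)/65 - 230 = 1317*(-27/2 + 200)/65 - 230 = (1317/65)*(373/2) - 230 = 491241/130 - 230 = 461341/130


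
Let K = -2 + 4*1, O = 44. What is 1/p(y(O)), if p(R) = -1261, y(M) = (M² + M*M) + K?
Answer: -1/1261 ≈ -0.00079302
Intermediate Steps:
K = 2 (K = -2 + 4 = 2)
y(M) = 2 + 2*M² (y(M) = (M² + M*M) + 2 = (M² + M²) + 2 = 2*M² + 2 = 2 + 2*M²)
1/p(y(O)) = 1/(-1261) = -1/1261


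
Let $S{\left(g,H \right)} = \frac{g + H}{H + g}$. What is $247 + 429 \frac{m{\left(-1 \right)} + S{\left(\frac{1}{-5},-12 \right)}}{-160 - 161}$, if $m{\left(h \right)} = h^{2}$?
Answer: $\frac{26143}{107} \approx 244.33$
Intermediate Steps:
$S{\left(g,H \right)} = 1$ ($S{\left(g,H \right)} = \frac{H + g}{H + g} = 1$)
$247 + 429 \frac{m{\left(-1 \right)} + S{\left(\frac{1}{-5},-12 \right)}}{-160 - 161} = 247 + 429 \frac{\left(-1\right)^{2} + 1}{-160 - 161} = 247 + 429 \frac{1 + 1}{-321} = 247 + 429 \cdot 2 \left(- \frac{1}{321}\right) = 247 + 429 \left(- \frac{2}{321}\right) = 247 - \frac{286}{107} = \frac{26143}{107}$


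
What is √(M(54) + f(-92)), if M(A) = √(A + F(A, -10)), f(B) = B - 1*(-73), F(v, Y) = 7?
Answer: √(-19 + √61) ≈ 3.3451*I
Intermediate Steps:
f(B) = 73 + B (f(B) = B + 73 = 73 + B)
M(A) = √(7 + A) (M(A) = √(A + 7) = √(7 + A))
√(M(54) + f(-92)) = √(√(7 + 54) + (73 - 92)) = √(√61 - 19) = √(-19 + √61)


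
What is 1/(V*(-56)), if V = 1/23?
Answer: -23/56 ≈ -0.41071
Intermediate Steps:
V = 1/23 ≈ 0.043478
1/(V*(-56)) = 1/((1/23)*(-56)) = 1/(-56/23) = -23/56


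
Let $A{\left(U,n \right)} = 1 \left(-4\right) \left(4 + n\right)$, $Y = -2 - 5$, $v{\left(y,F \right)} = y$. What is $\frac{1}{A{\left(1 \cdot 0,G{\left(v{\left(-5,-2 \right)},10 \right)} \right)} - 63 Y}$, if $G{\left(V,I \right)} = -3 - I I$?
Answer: $\frac{1}{837} \approx 0.0011947$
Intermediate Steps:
$G{\left(V,I \right)} = -3 - I^{2}$
$Y = -7$
$A{\left(U,n \right)} = -16 - 4 n$ ($A{\left(U,n \right)} = - 4 \left(4 + n\right) = -16 - 4 n$)
$\frac{1}{A{\left(1 \cdot 0,G{\left(v{\left(-5,-2 \right)},10 \right)} \right)} - 63 Y} = \frac{1}{\left(-16 - 4 \left(-3 - 10^{2}\right)\right) - -441} = \frac{1}{\left(-16 - 4 \left(-3 - 100\right)\right) + 441} = \frac{1}{\left(-16 - -412\right) + 441} = \frac{1}{\left(-16 + 412\right) + 441} = \frac{1}{396 + 441} = \frac{1}{837}$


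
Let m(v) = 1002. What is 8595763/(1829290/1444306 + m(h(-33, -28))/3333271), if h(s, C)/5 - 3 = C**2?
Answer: 20691133194370314269/3049483251101 ≈ 6.7851e+6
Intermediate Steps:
h(s, C) = 15 + 5*C**2
8595763/(1829290/1444306 + m(h(-33, -28))/3333271) = 8595763/(1829290/1444306 + 1002/3333271) = 8595763/(1829290*(1/1444306) + 1002*(1/3333271)) = 8595763/(914645/722153 + 1002/3333271) = 8595763/(3049483251101/2407131652463) = 8595763*(2407131652463/3049483251101) = 20691133194370314269/3049483251101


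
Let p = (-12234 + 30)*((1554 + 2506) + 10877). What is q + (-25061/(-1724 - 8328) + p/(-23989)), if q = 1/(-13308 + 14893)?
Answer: 415041750979579/54600403340 ≈ 7601.4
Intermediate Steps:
q = 1/1585 ≈ 0.00063092
p = -182291148 (p = -12204*(4060 + 10877) = -12204*14937 = -182291148)
q + (-25061/(-1724 - 8328) + p/(-23989)) = 1/1585 + (-25061/(-1724 - 8328) - 182291148/(-23989)) = 1/1585 + (-25061/(-10052) - 182291148*(-1/23989)) = 1/1585 + (-25061*(-1/10052) + 182291148/23989) = 1/1585 + (25061/10052 + 182291148/23989) = 1/1585 + 261855972575/34448204 = 415041750979579/54600403340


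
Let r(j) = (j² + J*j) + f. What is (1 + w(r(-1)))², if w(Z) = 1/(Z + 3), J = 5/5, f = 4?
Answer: 64/49 ≈ 1.3061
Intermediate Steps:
J = 1 (J = 5*(⅕) = 1)
r(j) = 4 + j + j² (r(j) = (j² + 1*j) + 4 = (j² + j) + 4 = (j + j²) + 4 = 4 + j + j²)
w(Z) = 1/(3 + Z)
(1 + w(r(-1)))² = (1 + 1/(3 + (4 - 1 + (-1)²)))² = (1 + 1/(3 + (4 - 1 + 1)))² = (1 + 1/(3 + 4))² = (1 + 1/7)² = (1 + ⅐)² = (8/7)² = 64/49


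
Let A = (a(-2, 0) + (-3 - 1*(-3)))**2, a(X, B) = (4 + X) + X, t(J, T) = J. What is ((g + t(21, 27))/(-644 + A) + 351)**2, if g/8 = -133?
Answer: 1052418481/8464 ≈ 1.2434e+5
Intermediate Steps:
a(X, B) = 4 + 2*X
g = -1064 (g = 8*(-133) = -1064)
A = 0 (A = ((4 + 2*(-2)) + (-3 - 1*(-3)))**2 = ((4 - 4) + (-3 + 3))**2 = (0 + 0)**2 = 0**2 = 0)
((g + t(21, 27))/(-644 + A) + 351)**2 = ((-1064 + 21)/(-644 + 0) + 351)**2 = (-1043/(-644) + 351)**2 = (-1043*(-1/644) + 351)**2 = (149/92 + 351)**2 = (32441/92)**2 = 1052418481/8464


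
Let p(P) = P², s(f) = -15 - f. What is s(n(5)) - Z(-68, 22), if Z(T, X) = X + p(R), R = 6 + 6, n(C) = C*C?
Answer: -206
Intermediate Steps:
n(C) = C²
R = 12
Z(T, X) = 144 + X (Z(T, X) = X + 12² = X + 144 = 144 + X)
s(n(5)) - Z(-68, 22) = (-15 - 1*5²) - (144 + 22) = (-15 - 1*25) - 1*166 = (-15 - 25) - 166 = -40 - 166 = -206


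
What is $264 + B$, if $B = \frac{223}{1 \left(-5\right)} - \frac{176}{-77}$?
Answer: $\frac{7759}{35} \approx 221.69$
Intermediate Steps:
$B = - \frac{1481}{35}$ ($B = \frac{223}{-5} - - \frac{16}{7} = 223 \left(- \frac{1}{5}\right) + \frac{16}{7} = - \frac{223}{5} + \frac{16}{7} = - \frac{1481}{35} \approx -42.314$)
$264 + B = 264 - \frac{1481}{35} = \frac{7759}{35}$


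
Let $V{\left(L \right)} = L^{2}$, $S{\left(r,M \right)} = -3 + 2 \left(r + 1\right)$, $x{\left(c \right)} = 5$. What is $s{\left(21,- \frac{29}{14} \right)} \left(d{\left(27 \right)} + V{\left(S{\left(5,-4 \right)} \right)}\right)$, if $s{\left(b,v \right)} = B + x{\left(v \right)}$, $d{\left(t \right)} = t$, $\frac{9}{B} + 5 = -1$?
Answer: $378$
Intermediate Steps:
$B = - \frac{3}{2}$ ($B = \frac{9}{-5 - 1} = \frac{9}{-6} = 9 \left(- \frac{1}{6}\right) = - \frac{3}{2} \approx -1.5$)
$s{\left(b,v \right)} = \frac{7}{2}$ ($s{\left(b,v \right)} = - \frac{3}{2} + 5 = \frac{7}{2}$)
$S{\left(r,M \right)} = -1 + 2 r$ ($S{\left(r,M \right)} = -3 + 2 \left(1 + r\right) = -3 + \left(2 + 2 r\right) = -1 + 2 r$)
$s{\left(21,- \frac{29}{14} \right)} \left(d{\left(27 \right)} + V{\left(S{\left(5,-4 \right)} \right)}\right) = \frac{7 \left(27 + \left(-1 + 2 \cdot 5\right)^{2}\right)}{2} = \frac{7 \left(27 + \left(-1 + 10\right)^{2}\right)}{2} = \frac{7 \left(27 + 9^{2}\right)}{2} = \frac{7 \left(27 + 81\right)}{2} = \frac{7}{2} \cdot 108 = 378$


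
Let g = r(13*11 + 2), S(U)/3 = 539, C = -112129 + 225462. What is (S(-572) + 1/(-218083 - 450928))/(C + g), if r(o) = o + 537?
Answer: 1081790786/76277289165 ≈ 0.014182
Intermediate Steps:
C = 113333
S(U) = 1617 (S(U) = 3*539 = 1617)
r(o) = 537 + o
g = 682 (g = 537 + (13*11 + 2) = 537 + (143 + 2) = 537 + 145 = 682)
(S(-572) + 1/(-218083 - 450928))/(C + g) = (1617 + 1/(-218083 - 450928))/(113333 + 682) = (1617 + 1/(-669011))/114015 = (1617 - 1/669011)*(1/114015) = (1081790786/669011)*(1/114015) = 1081790786/76277289165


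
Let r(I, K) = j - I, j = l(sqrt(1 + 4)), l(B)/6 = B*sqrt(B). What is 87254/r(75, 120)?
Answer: -87254/(75 - 6*5**(3/4)) ≈ -1588.2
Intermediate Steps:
l(B) = 6*B**(3/2) (l(B) = 6*(B*sqrt(B)) = 6*B**(3/2))
j = 6*5**(3/4) (j = 6*(sqrt(1 + 4))**(3/2) = 6*(sqrt(5))**(3/2) = 6*5**(3/4) ≈ 20.062)
r(I, K) = -I + 6*5**(3/4) (r(I, K) = 6*5**(3/4) - I = -I + 6*5**(3/4))
87254/r(75, 120) = 87254/(-1*75 + 6*5**(3/4)) = 87254/(-75 + 6*5**(3/4))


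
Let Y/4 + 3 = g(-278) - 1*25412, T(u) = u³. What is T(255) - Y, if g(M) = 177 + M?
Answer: 16683439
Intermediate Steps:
Y = -102064 (Y = -12 + 4*((177 - 278) - 1*25412) = -12 + 4*(-101 - 25412) = -12 + 4*(-25513) = -12 - 102052 = -102064)
T(255) - Y = 255³ - 1*(-102064) = 16581375 + 102064 = 16683439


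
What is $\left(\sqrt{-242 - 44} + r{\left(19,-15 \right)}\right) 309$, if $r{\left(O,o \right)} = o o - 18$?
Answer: $63963 + 309 i \sqrt{286} \approx 63963.0 + 5225.7 i$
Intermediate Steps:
$r{\left(O,o \right)} = -18 + o^{2}$ ($r{\left(O,o \right)} = o^{2} - 18 = -18 + o^{2}$)
$\left(\sqrt{-242 - 44} + r{\left(19,-15 \right)}\right) 309 = \left(\sqrt{-242 - 44} - \left(18 - \left(-15\right)^{2}\right)\right) 309 = \left(\sqrt{-286} + \left(-18 + 225\right)\right) 309 = \left(i \sqrt{286} + 207\right) 309 = \left(207 + i \sqrt{286}\right) 309 = 63963 + 309 i \sqrt{286}$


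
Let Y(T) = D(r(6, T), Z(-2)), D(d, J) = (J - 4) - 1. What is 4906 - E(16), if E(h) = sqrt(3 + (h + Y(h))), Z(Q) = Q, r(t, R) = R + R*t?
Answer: 4906 - 2*sqrt(3) ≈ 4902.5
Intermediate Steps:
D(d, J) = -5 + J (D(d, J) = (-4 + J) - 1 = -5 + J)
Y(T) = -7 (Y(T) = -5 - 2 = -7)
E(h) = sqrt(-4 + h) (E(h) = sqrt(3 + (h - 7)) = sqrt(3 + (-7 + h)) = sqrt(-4 + h))
4906 - E(16) = 4906 - sqrt(-4 + 16) = 4906 - sqrt(12) = 4906 - 2*sqrt(3)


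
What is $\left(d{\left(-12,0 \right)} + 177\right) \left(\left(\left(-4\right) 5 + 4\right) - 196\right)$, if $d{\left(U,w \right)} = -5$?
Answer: $-36464$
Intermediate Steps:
$\left(d{\left(-12,0 \right)} + 177\right) \left(\left(\left(-4\right) 5 + 4\right) - 196\right) = \left(-5 + 177\right) \left(\left(\left(-4\right) 5 + 4\right) - 196\right) = 172 \left(\left(-20 + 4\right) - 196\right) = 172 \left(-16 - 196\right) = 172 \left(-212\right) = -36464$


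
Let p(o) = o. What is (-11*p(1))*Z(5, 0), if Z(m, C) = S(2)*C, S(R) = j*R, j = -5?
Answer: 0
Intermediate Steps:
S(R) = -5*R
Z(m, C) = -10*C (Z(m, C) = (-5*2)*C = -10*C)
(-11*p(1))*Z(5, 0) = (-11*1)*(-10*0) = -11*0 = 0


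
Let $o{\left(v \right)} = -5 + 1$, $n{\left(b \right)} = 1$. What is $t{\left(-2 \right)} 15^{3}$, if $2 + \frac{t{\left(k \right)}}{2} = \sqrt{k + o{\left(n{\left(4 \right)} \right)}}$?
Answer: $-13500 + 6750 i \sqrt{6} \approx -13500.0 + 16534.0 i$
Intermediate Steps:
$o{\left(v \right)} = -4$
$t{\left(k \right)} = -4 + 2 \sqrt{-4 + k}$ ($t{\left(k \right)} = -4 + 2 \sqrt{k - 4} = -4 + 2 \sqrt{-4 + k}$)
$t{\left(-2 \right)} 15^{3} = \left(-4 + 2 \sqrt{-4 - 2}\right) 15^{3} = \left(-4 + 2 \sqrt{-6}\right) 3375 = \left(-4 + 2 i \sqrt{6}\right) 3375 = -13500 + 6750 i \sqrt{6}$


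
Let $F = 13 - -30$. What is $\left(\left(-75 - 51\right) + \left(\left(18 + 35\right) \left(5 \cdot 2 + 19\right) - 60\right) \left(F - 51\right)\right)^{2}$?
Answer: $142611364$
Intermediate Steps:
$F = 43$ ($F = 13 + 30 = 43$)
$\left(\left(-75 - 51\right) + \left(\left(18 + 35\right) \left(5 \cdot 2 + 19\right) - 60\right) \left(F - 51\right)\right)^{2} = \left(\left(-75 - 51\right) + \left(\left(18 + 35\right) \left(5 \cdot 2 + 19\right) - 60\right) \left(43 - 51\right)\right)^{2} = \left(\left(-75 - 51\right) + \left(53 \left(10 + 19\right) - 60\right) \left(-8\right)\right)^{2} = \left(-126 + \left(53 \cdot 29 - 60\right) \left(-8\right)\right)^{2} = \left(-126 + \left(1537 - 60\right) \left(-8\right)\right)^{2} = \left(-126 + 1477 \left(-8\right)\right)^{2} = \left(-126 - 11816\right)^{2} = \left(-11942\right)^{2} = 142611364$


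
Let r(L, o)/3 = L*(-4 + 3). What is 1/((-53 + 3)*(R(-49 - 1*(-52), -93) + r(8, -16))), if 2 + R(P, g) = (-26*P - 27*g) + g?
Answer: -1/115700 ≈ -8.6430e-6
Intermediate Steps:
r(L, o) = -3*L (r(L, o) = 3*(L*(-4 + 3)) = 3*(L*(-1)) = 3*(-L) = -3*L)
R(P, g) = -2 - 26*P - 26*g (R(P, g) = -2 + ((-26*P - 27*g) + g) = -2 + ((-27*g - 26*P) + g) = -2 + (-26*P - 26*g) = -2 - 26*P - 26*g)
1/((-53 + 3)*(R(-49 - 1*(-52), -93) + r(8, -16))) = 1/((-53 + 3)*((-2 - 26*(-49 - 1*(-52)) - 26*(-93)) - 3*8)) = 1/((-50)*((-2 - 26*(-49 + 52) + 2418) - 24)) = -1/(50*((-2 - 26*3 + 2418) - 24)) = -1/(50*((-2 - 78 + 2418) - 24)) = -1/(50*(2338 - 24)) = -1/50/2314 = -1/50*1/2314 = -1/115700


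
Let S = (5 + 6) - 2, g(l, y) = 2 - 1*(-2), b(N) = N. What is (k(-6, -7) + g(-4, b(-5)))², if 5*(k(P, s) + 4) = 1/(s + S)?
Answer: 1/100 ≈ 0.010000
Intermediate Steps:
g(l, y) = 4 (g(l, y) = 2 + 2 = 4)
S = 9 (S = 11 - 2 = 9)
k(P, s) = -4 + 1/(5*(9 + s)) (k(P, s) = -4 + 1/(5*(s + 9)) = -4 + 1/(5*(9 + s)))
(k(-6, -7) + g(-4, b(-5)))² = ((-179 - 20*(-7))/(5*(9 - 7)) + 4)² = ((⅕)*(-179 + 140)/2 + 4)² = ((⅕)*(½)*(-39) + 4)² = (-39/10 + 4)² = (⅒)² = 1/100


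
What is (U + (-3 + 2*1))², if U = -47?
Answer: 2304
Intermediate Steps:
(U + (-3 + 2*1))² = (-47 + (-3 + 2*1))² = (-47 + (-3 + 2))² = (-47 - 1)² = (-48)² = 2304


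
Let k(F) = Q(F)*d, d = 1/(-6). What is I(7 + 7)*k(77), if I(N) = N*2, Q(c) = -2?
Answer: 28/3 ≈ 9.3333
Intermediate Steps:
d = -⅙ ≈ -0.16667
I(N) = 2*N
k(F) = ⅓ (k(F) = -2*(-⅙) = ⅓)
I(7 + 7)*k(77) = (2*(7 + 7))*(⅓) = (2*14)*(⅓) = 28*(⅓) = 28/3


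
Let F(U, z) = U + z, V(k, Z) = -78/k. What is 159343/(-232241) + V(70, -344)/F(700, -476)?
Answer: -1258306519/1820769440 ≈ -0.69108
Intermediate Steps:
159343/(-232241) + V(70, -344)/F(700, -476) = 159343/(-232241) + (-78/70)/(700 - 476) = 159343*(-1/232241) - 78*1/70/224 = -159343/232241 - 39/35*1/224 = -159343/232241 - 39/7840 = -1258306519/1820769440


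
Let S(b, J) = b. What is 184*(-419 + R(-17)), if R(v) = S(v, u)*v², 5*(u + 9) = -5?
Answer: -981088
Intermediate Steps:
u = -10 (u = -9 + (⅕)*(-5) = -9 - 1 = -10)
R(v) = v³ (R(v) = v*v² = v³)
184*(-419 + R(-17)) = 184*(-419 + (-17)³) = 184*(-419 - 4913) = 184*(-5332) = -981088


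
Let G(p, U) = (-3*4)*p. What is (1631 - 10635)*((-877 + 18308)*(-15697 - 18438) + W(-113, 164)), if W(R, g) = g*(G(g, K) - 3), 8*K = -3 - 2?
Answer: 5360355182716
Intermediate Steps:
K = -5/8 (K = (-3 - 2)/8 = (⅛)*(-5) = -5/8 ≈ -0.62500)
G(p, U) = -12*p
W(R, g) = g*(-3 - 12*g) (W(R, g) = g*(-12*g - 3) = g*(-3 - 12*g))
(1631 - 10635)*((-877 + 18308)*(-15697 - 18438) + W(-113, 164)) = (1631 - 10635)*((-877 + 18308)*(-15697 - 18438) - 3*164*(1 + 4*164)) = -9004*(17431*(-34135) - 3*164*(1 + 656)) = -9004*(-595007185 - 3*164*657) = -9004*(-595007185 - 323244) = -9004*(-595330429) = 5360355182716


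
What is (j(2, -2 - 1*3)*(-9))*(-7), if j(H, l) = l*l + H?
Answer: 1701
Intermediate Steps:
j(H, l) = H + l² (j(H, l) = l² + H = H + l²)
(j(2, -2 - 1*3)*(-9))*(-7) = ((2 + (-2 - 1*3)²)*(-9))*(-7) = ((2 + (-2 - 3)²)*(-9))*(-7) = ((2 + (-5)²)*(-9))*(-7) = ((2 + 25)*(-9))*(-7) = (27*(-9))*(-7) = -243*(-7) = 1701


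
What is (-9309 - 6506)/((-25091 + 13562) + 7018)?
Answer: 15815/4511 ≈ 3.5059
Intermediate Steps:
(-9309 - 6506)/((-25091 + 13562) + 7018) = -15815/(-11529 + 7018) = -15815/(-4511) = -15815*(-1/4511) = 15815/4511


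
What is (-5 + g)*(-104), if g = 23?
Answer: -1872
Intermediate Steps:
(-5 + g)*(-104) = (-5 + 23)*(-104) = 18*(-104) = -1872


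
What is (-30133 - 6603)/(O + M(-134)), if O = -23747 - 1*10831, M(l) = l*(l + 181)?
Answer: 9184/10219 ≈ 0.89872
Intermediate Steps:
M(l) = l*(181 + l)
O = -34578 (O = -23747 - 10831 = -34578)
(-30133 - 6603)/(O + M(-134)) = (-30133 - 6603)/(-34578 - 134*(181 - 134)) = -36736/(-34578 - 134*47) = -36736/(-34578 - 6298) = -36736/(-40876) = -36736*(-1/40876) = 9184/10219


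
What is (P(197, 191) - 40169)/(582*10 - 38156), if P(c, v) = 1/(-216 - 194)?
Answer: 16469291/13257760 ≈ 1.2422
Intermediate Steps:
P(c, v) = -1/410 (P(c, v) = 1/(-410) = -1/410)
(P(197, 191) - 40169)/(582*10 - 38156) = (-1/410 - 40169)/(582*10 - 38156) = -16469291/(410*(5820 - 38156)) = -16469291/410/(-32336) = -16469291/410*(-1/32336) = 16469291/13257760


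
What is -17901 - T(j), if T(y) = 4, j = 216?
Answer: -17905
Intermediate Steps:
-17901 - T(j) = -17901 - 1*4 = -17901 - 4 = -17905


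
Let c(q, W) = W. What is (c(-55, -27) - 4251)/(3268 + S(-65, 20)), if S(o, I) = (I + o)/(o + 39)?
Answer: -111228/85013 ≈ -1.3084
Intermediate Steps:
S(o, I) = (I + o)/(39 + o)
(c(-55, -27) - 4251)/(3268 + S(-65, 20)) = (-27 - 4251)/(3268 + (20 - 65)/(39 - 65)) = -4278/(3268 - 45/(-26)) = -4278/(3268 - 1/26*(-45)) = -4278/(3268 + 45/26) = -4278/85013/26 = -4278*26/85013 = -111228/85013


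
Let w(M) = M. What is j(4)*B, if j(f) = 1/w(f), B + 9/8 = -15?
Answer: -129/32 ≈ -4.0313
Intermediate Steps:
B = -129/8 (B = -9/8 - 15 = -129/8 ≈ -16.125)
j(f) = 1/f
j(4)*B = -129/8/4 = (1/4)*(-129/8) = -129/32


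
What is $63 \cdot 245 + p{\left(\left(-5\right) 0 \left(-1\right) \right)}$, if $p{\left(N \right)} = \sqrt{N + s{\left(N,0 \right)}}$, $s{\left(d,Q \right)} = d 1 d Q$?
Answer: $15435$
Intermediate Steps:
$s{\left(d,Q \right)} = Q d^{2}$ ($s{\left(d,Q \right)} = d Q d = Q d^{2}$)
$p{\left(N \right)} = \sqrt{N}$ ($p{\left(N \right)} = \sqrt{N + 0 N^{2}} = \sqrt{N + 0} = \sqrt{N}$)
$63 \cdot 245 + p{\left(\left(-5\right) 0 \left(-1\right) \right)} = 63 \cdot 245 + \sqrt{\left(-5\right) 0 \left(-1\right)} = 15435 + \sqrt{0 \left(-1\right)} = 15435 + \sqrt{0} = 15435 + 0 = 15435$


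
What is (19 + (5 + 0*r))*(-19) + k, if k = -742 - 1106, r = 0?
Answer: -2304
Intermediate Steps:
k = -1848
(19 + (5 + 0*r))*(-19) + k = (19 + (5 + 0*0))*(-19) - 1848 = (19 + (5 + 0))*(-19) - 1848 = (19 + 5)*(-19) - 1848 = 24*(-19) - 1848 = -456 - 1848 = -2304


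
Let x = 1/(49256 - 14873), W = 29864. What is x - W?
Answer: -1026813911/34383 ≈ -29864.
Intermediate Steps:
x = 1/34383 ≈ 2.9084e-5
x - W = 1/34383 - 1*29864 = 1/34383 - 29864 = -1026813911/34383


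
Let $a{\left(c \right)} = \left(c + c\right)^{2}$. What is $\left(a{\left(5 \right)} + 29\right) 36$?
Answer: $4644$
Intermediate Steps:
$a{\left(c \right)} = 4 c^{2}$ ($a{\left(c \right)} = \left(2 c\right)^{2} = 4 c^{2}$)
$\left(a{\left(5 \right)} + 29\right) 36 = \left(4 \cdot 5^{2} + 29\right) 36 = \left(4 \cdot 25 + 29\right) 36 = \left(100 + 29\right) 36 = 129 \cdot 36 = 4644$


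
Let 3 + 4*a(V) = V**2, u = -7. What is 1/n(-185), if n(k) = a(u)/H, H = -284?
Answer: -568/23 ≈ -24.696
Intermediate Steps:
a(V) = -3/4 + V**2/4
n(k) = -23/568 (n(k) = (-3/4 + (1/4)*(-7)**2)/(-284) = (-3/4 + (1/4)*49)*(-1/284) = (-3/4 + 49/4)*(-1/284) = (23/2)*(-1/284) = -23/568)
1/n(-185) = 1/(-23/568) = -568/23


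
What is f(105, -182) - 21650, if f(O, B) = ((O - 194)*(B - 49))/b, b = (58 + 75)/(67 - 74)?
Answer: -431909/19 ≈ -22732.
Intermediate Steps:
b = -19 (b = 133/(-7) = 133*(-⅐) = -19)
f(O, B) = -(-194 + O)*(-49 + B)/19 (f(O, B) = ((O - 194)*(B - 49))/(-19) = ((-194 + O)*(-49 + B))*(-1/19) = -(-194 + O)*(-49 + B)/19)
f(105, -182) - 21650 = (-9506/19 + (49/19)*105 + (194/19)*(-182) - 1/19*(-182)*105) - 21650 = (-9506/19 + 5145/19 - 35308/19 + 19110/19) - 21650 = -20559/19 - 21650 = -431909/19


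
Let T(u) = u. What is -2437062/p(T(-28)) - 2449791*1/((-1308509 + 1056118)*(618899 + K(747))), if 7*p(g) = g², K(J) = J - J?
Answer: -190340071158190983/8747454100504 ≈ -21759.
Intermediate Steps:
K(J) = 0
p(g) = g²/7
-2437062/p(T(-28)) - 2449791*1/((-1308509 + 1056118)*(618899 + K(747))) = -2437062/((⅐)*(-28)²) - 2449791*1/((-1308509 + 1056118)*(618899 + 0)) = -2437062/((⅐)*784) - 2449791/(618899*(-252391)) = -2437062/112 - 2449791/(-156204537509) = -2437062*1/112 - 2449791*(-1/156204537509) = -1218531/56 + 2449791/156204537509 = -190340071158190983/8747454100504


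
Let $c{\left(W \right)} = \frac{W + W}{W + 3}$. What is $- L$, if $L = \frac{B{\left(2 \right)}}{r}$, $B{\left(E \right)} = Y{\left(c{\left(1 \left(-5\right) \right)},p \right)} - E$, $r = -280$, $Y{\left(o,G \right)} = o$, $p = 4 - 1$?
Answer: $\frac{3}{280} \approx 0.010714$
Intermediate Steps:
$c{\left(W \right)} = \frac{2 W}{3 + W}$
$p = 3$ ($p = 4 - 1 = 3$)
$B{\left(E \right)} = 5 - E$ ($B{\left(E \right)} = \frac{2 \cdot 1 \left(-5\right)}{3 + 1 \left(-5\right)} - E = 2 \left(-5\right) \frac{1}{3 - 5} - E = 2 \left(-5\right) \frac{1}{-2} - E = 2 \left(-5\right) \left(- \frac{1}{2}\right) - E = 5 - E$)
$L = - \frac{3}{280}$ ($L = \frac{5 - 2}{-280} = \left(5 - 2\right) \left(- \frac{1}{280}\right) = 3 \left(- \frac{1}{280}\right) = - \frac{3}{280} \approx -0.010714$)
$- L = \left(-1\right) \left(- \frac{3}{280}\right) = \frac{3}{280}$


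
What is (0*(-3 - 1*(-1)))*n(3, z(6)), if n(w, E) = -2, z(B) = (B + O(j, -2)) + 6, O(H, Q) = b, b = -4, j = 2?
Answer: 0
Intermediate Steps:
O(H, Q) = -4
z(B) = 2 + B (z(B) = (B - 4) + 6 = (-4 + B) + 6 = 2 + B)
(0*(-3 - 1*(-1)))*n(3, z(6)) = (0*(-3 - 1*(-1)))*(-2) = (0*(-3 + 1))*(-2) = (0*(-2))*(-2) = 0*(-2) = 0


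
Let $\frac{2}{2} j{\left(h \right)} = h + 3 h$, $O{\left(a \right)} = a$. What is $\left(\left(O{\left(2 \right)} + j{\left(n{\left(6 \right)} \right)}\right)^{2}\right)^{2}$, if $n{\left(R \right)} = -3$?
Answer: $10000$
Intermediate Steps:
$j{\left(h \right)} = 4 h$ ($j{\left(h \right)} = h + 3 h = 4 h$)
$\left(\left(O{\left(2 \right)} + j{\left(n{\left(6 \right)} \right)}\right)^{2}\right)^{2} = \left(\left(2 + 4 \left(-3\right)\right)^{2}\right)^{2} = \left(\left(2 - 12\right)^{2}\right)^{2} = \left(\left(-10\right)^{2}\right)^{2} = 100^{2} = 10000$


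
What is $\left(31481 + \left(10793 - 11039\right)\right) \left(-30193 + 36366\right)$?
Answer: $192813655$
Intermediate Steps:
$\left(31481 + \left(10793 - 11039\right)\right) \left(-30193 + 36366\right) = \left(31481 + \left(10793 - 11039\right)\right) 6173 = \left(31481 - 246\right) 6173 = 31235 \cdot 6173 = 192813655$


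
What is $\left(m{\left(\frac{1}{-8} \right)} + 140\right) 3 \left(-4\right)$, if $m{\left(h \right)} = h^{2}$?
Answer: $- \frac{26883}{16} \approx -1680.2$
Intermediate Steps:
$\left(m{\left(\frac{1}{-8} \right)} + 140\right) 3 \left(-4\right) = \left(\left(\frac{1}{-8}\right)^{2} + 140\right) 3 \left(-4\right) = \left(\left(- \frac{1}{8}\right)^{2} + 140\right) \left(-12\right) = \left(\frac{1}{64} + 140\right) \left(-12\right) = \frac{8961}{64} \left(-12\right) = - \frac{26883}{16}$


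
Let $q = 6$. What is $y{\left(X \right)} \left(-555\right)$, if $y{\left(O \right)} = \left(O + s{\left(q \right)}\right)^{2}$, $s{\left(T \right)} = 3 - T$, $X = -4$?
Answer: $-27195$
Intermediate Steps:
$y{\left(O \right)} = \left(-3 + O\right)^{2}$ ($y{\left(O \right)} = \left(O + \left(3 - 6\right)\right)^{2} = \left(O - 3\right)^{2} = \left(-3 + O\right)^{2}$)
$y{\left(X \right)} \left(-555\right) = \left(-3 - 4\right)^{2} \left(-555\right) = \left(-7\right)^{2} \left(-555\right) = 49 \left(-555\right) = -27195$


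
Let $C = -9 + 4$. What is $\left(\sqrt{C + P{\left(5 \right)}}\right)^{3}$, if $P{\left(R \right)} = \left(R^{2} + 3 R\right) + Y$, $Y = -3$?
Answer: $128 \sqrt{2} \approx 181.02$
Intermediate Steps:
$C = -5$
$P{\left(R \right)} = -3 + R^{2} + 3 R$ ($P{\left(R \right)} = \left(R^{2} + 3 R\right) - 3 = -3 + R^{2} + 3 R$)
$\left(\sqrt{C + P{\left(5 \right)}}\right)^{3} = \left(\sqrt{-5 + \left(-3 + 5^{2} + 3 \cdot 5\right)}\right)^{3} = \left(\sqrt{-5 + \left(-3 + 25 + 15\right)}\right)^{3} = \left(\sqrt{-5 + 37}\right)^{3} = \left(\sqrt{32}\right)^{3} = \left(4 \sqrt{2}\right)^{3} = 128 \sqrt{2}$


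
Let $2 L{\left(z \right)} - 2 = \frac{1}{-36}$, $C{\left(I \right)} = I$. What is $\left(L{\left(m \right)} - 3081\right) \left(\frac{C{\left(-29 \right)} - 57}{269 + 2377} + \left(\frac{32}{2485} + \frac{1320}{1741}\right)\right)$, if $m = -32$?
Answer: $- \frac{133923907936283}{58873447080} \approx -2274.8$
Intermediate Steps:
$L{\left(z \right)} = \frac{71}{72}$ ($L{\left(z \right)} = 1 + \frac{1}{2 \left(-36\right)} = 1 + \frac{1}{2} \left(- \frac{1}{36}\right) = 1 - \frac{1}{72} = \frac{71}{72}$)
$\left(L{\left(m \right)} - 3081\right) \left(\frac{C{\left(-29 \right)} - 57}{269 + 2377} + \left(\frac{32}{2485} + \frac{1320}{1741}\right)\right) = \left(\frac{71}{72} - 3081\right) \left(\frac{-29 - 57}{269 + 2377} + \left(\frac{32}{2485} + \frac{1320}{1741}\right)\right) = - \frac{221761 \left(- \frac{86}{2646} + \left(32 \cdot \frac{1}{2485} + 1320 \cdot \frac{1}{1741}\right)\right)}{72} = - \frac{221761 \left(\left(-86\right) \frac{1}{2646} + \left(\frac{32}{2485} + \frac{1320}{1741}\right)\right)}{72} = - \frac{221761 \left(- \frac{43}{1323} + \frac{3335912}{4326385}\right)}{72} = \left(- \frac{221761}{72}\right) \frac{603911003}{817686765} = - \frac{133923907936283}{58873447080}$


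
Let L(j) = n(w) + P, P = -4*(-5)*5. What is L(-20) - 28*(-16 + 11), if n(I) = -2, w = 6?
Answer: 238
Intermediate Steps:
P = 100 (P = 20*5 = 100)
L(j) = 98 (L(j) = -2 + 100 = 98)
L(-20) - 28*(-16 + 11) = 98 - 28*(-16 + 11) = 98 - 28*(-5) = 98 + 140 = 238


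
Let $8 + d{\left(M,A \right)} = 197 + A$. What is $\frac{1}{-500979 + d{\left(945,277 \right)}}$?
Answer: $- \frac{1}{500513} \approx -1.9979 \cdot 10^{-6}$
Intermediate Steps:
$d{\left(M,A \right)} = 189 + A$ ($d{\left(M,A \right)} = -8 + \left(197 + A\right) = 189 + A$)
$\frac{1}{-500979 + d{\left(945,277 \right)}} = \frac{1}{-500979 + \left(189 + 277\right)} = \frac{1}{-500979 + 466} = \frac{1}{-500513} = - \frac{1}{500513}$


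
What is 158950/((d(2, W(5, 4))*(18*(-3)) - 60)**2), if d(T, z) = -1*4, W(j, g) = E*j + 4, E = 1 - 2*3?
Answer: 79475/12168 ≈ 6.5315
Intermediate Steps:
E = -5 (E = 1 - 6 = -5)
W(j, g) = 4 - 5*j (W(j, g) = -5*j + 4 = 4 - 5*j)
d(T, z) = -4
158950/((d(2, W(5, 4))*(18*(-3)) - 60)**2) = 158950/((-72*(-3) - 60)**2) = 158950/((-4*(-54) - 60)**2) = 158950/((216 - 60)**2) = 158950/(156**2) = 158950/24336 = 158950*(1/24336) = 79475/12168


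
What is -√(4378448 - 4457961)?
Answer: -I*√79513 ≈ -281.98*I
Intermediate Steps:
-√(4378448 - 4457961) = -√(-79513) = -I*√79513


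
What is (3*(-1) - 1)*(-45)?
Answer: 180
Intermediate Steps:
(3*(-1) - 1)*(-45) = (-3 - 1)*(-45) = -4*(-45) = 180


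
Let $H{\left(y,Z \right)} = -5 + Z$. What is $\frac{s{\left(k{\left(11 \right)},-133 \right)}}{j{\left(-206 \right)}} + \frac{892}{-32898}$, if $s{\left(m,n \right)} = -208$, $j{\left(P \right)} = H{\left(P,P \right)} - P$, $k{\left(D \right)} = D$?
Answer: $\frac{3419162}{82245} \approx 41.573$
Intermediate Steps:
$j{\left(P \right)} = -5$ ($j{\left(P \right)} = \left(-5 + P\right) - P = -5$)
$\frac{s{\left(k{\left(11 \right)},-133 \right)}}{j{\left(-206 \right)}} + \frac{892}{-32898} = - \frac{208}{-5} + \frac{892}{-32898} = \left(-208\right) \left(- \frac{1}{5}\right) + 892 \left(- \frac{1}{32898}\right) = \frac{208}{5} - \frac{446}{16449} = \frac{3419162}{82245}$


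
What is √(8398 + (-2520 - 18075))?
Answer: I*√12197 ≈ 110.44*I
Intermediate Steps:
√(8398 + (-2520 - 18075)) = √(8398 - 20595) = √(-12197) = I*√12197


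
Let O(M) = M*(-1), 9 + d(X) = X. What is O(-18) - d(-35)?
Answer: 62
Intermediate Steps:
d(X) = -9 + X
O(M) = -M
O(-18) - d(-35) = -1*(-18) - (-9 - 35) = 18 - 1*(-44) = 18 + 44 = 62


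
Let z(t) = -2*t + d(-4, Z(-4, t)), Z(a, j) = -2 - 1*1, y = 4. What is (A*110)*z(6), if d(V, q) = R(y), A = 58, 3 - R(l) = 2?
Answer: -70180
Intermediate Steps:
Z(a, j) = -3 (Z(a, j) = -2 - 1 = -3)
R(l) = 1 (R(l) = 3 - 1*2 = 3 - 2 = 1)
d(V, q) = 1
z(t) = 1 - 2*t (z(t) = -2*t + 1 = 1 - 2*t)
(A*110)*z(6) = (58*110)*(1 - 2*6) = 6380*(1 - 12) = 6380*(-11) = -70180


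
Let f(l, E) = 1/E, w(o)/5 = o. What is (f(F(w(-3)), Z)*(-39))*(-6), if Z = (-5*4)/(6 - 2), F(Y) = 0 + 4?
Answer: -234/5 ≈ -46.800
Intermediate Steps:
w(o) = 5*o
F(Y) = 4
Z = -5 (Z = -20/4 = -20*1/4 = -5)
(f(F(w(-3)), Z)*(-39))*(-6) = (-39/(-5))*(-6) = -1/5*(-39)*(-6) = (39/5)*(-6) = -234/5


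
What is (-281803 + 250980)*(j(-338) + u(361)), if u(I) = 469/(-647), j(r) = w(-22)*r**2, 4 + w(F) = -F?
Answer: -41009543932565/647 ≈ -6.3384e+10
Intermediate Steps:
w(F) = -4 - F
j(r) = 18*r**2 (j(r) = (-4 - 1*(-22))*r**2 = (-4 + 22)*r**2 = 18*r**2)
u(I) = -469/647 (u(I) = 469*(-1/647) = -469/647)
(-281803 + 250980)*(j(-338) + u(361)) = (-281803 + 250980)*(18*(-338)**2 - 469/647) = -30823*(18*114244 - 469/647) = -30823*(2056392 - 469/647) = -30823*1330485155/647 = -41009543932565/647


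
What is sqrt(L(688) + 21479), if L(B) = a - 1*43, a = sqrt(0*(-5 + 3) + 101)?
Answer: sqrt(21436 + sqrt(101)) ≈ 146.44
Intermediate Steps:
a = sqrt(101) (a = sqrt(0*(-2) + 101) = sqrt(0 + 101) = sqrt(101) ≈ 10.050)
L(B) = -43 + sqrt(101) (L(B) = sqrt(101) - 1*43 = sqrt(101) - 43 = -43 + sqrt(101))
sqrt(L(688) + 21479) = sqrt((-43 + sqrt(101)) + 21479) = sqrt(21436 + sqrt(101))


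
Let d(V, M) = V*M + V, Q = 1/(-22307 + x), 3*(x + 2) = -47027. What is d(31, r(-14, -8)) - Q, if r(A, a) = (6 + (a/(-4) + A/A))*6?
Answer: 194291573/113954 ≈ 1705.0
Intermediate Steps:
x = -47033/3 (x = -2 + (⅓)*(-47027) = -2 - 47027/3 = -47033/3 ≈ -15678.)
r(A, a) = 42 - 3*a/2 (r(A, a) = (6 + (a*(-¼) + 1))*6 = (6 + (-a/4 + 1))*6 = (6 + (1 - a/4))*6 = (7 - a/4)*6 = 42 - 3*a/2)
Q = -3/113954 (Q = 1/(-22307 - 47033/3) = 1/(-113954/3) = -3/113954 ≈ -2.6326e-5)
d(V, M) = V + M*V (d(V, M) = M*V + V = V + M*V)
d(31, r(-14, -8)) - Q = 31*(1 + (42 - 3/2*(-8))) - 1*(-3/113954) = 31*(1 + (42 + 12)) + 3/113954 = 31*(1 + 54) + 3/113954 = 31*55 + 3/113954 = 1705 + 3/113954 = 194291573/113954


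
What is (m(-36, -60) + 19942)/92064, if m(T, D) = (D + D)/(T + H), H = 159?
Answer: 408791/1887312 ≈ 0.21660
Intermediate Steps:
m(T, D) = 2*D/(159 + T) (m(T, D) = (D + D)/(T + 159) = (2*D)/(159 + T) = 2*D/(159 + T))
(m(-36, -60) + 19942)/92064 = (2*(-60)/(159 - 36) + 19942)/92064 = (2*(-60)/123 + 19942)*(1/92064) = (2*(-60)*(1/123) + 19942)*(1/92064) = (-40/41 + 19942)*(1/92064) = (817582/41)*(1/92064) = 408791/1887312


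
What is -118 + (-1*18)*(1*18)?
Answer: -442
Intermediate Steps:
-118 + (-1*18)*(1*18) = -118 - 18*18 = -118 - 324 = -442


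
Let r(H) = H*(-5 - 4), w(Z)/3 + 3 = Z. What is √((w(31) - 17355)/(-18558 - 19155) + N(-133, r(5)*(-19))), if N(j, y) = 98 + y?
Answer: 32*√147143555/12571 ≈ 30.878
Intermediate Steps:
w(Z) = -9 + 3*Z
r(H) = -9*H (r(H) = H*(-9) = -9*H)
√((w(31) - 17355)/(-18558 - 19155) + N(-133, r(5)*(-19))) = √(((-9 + 3*31) - 17355)/(-18558 - 19155) + (98 - 9*5*(-19))) = √(((-9 + 93) - 17355)/(-37713) + (98 - 45*(-19))) = √((84 - 17355)*(-1/37713) + (98 + 855)) = √(-17271*(-1/37713) + 953) = √(5757/12571 + 953) = √(11985920/12571) = 32*√147143555/12571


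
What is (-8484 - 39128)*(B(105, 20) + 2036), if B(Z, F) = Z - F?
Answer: -100985052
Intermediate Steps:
(-8484 - 39128)*(B(105, 20) + 2036) = (-8484 - 39128)*((105 - 1*20) + 2036) = -47612*((105 - 20) + 2036) = -47612*(85 + 2036) = -47612*2121 = -100985052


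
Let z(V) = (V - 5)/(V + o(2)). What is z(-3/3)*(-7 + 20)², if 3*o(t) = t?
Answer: 3042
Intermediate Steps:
o(t) = t/3
z(V) = (-5 + V)/(⅔ + V) (z(V) = (V - 5)/(V + (⅓)*2) = (-5 + V)/(V + ⅔) = (-5 + V)/(⅔ + V))
z(-3/3)*(-7 + 20)² = (3*(-5 - 3/3)/(2 + 3*(-3/3)))*(-7 + 20)² = (3*(-5 - 3*⅓)/(2 + 3*(-3*⅓)))*13² = (3*(-5 - 1)/(2 + 3*(-1)))*169 = (3*(-6)/(2 - 3))*169 = (3*(-6)/(-1))*169 = (3*(-1)*(-6))*169 = 18*169 = 3042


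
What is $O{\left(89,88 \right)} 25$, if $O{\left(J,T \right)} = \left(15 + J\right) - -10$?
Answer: $2850$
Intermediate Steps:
$O{\left(J,T \right)} = 25 + J$ ($O{\left(J,T \right)} = \left(15 + J\right) + 10 = 25 + J$)
$O{\left(89,88 \right)} 25 = \left(25 + 89\right) 25 = 114 \cdot 25 = 2850$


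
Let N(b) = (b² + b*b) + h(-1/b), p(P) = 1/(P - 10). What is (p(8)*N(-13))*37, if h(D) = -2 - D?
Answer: -161579/26 ≈ -6214.6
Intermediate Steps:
p(P) = 1/(-10 + P)
N(b) = -2 + 1/b + 2*b² (N(b) = (b² + b*b) + (-2 - (-1)/b) = (b² + b²) + (-2 + 1/b) = 2*b² + (-2 + 1/b) = -2 + 1/b + 2*b²)
(p(8)*N(-13))*37 = ((-2 + 1/(-13) + 2*(-13)²)/(-10 + 8))*37 = ((-2 - 1/13 + 2*169)/(-2))*37 = -(-2 - 1/13 + 338)/2*37 = -½*4367/13*37 = -4367/26*37 = -161579/26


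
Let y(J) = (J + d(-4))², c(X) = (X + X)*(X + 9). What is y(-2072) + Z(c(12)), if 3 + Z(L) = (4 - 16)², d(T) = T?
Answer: 4309917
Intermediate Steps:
c(X) = 2*X*(9 + X) (c(X) = (2*X)*(9 + X) = 2*X*(9 + X))
Z(L) = 141 (Z(L) = -3 + (4 - 16)² = -3 + (-12)² = -3 + 144 = 141)
y(J) = (-4 + J)² (y(J) = (J - 4)² = (-4 + J)²)
y(-2072) + Z(c(12)) = (-4 - 2072)² + 141 = (-2076)² + 141 = 4309776 + 141 = 4309917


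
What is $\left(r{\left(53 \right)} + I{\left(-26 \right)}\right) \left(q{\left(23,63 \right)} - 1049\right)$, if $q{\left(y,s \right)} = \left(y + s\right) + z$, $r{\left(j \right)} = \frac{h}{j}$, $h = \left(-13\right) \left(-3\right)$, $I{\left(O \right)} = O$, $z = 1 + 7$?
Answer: $\frac{1278745}{53} \approx 24127.0$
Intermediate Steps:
$z = 8$
$h = 39$
$r{\left(j \right)} = \frac{39}{j}$
$q{\left(y,s \right)} = 8 + s + y$ ($q{\left(y,s \right)} = \left(y + s\right) + 8 = \left(s + y\right) + 8 = 8 + s + y$)
$\left(r{\left(53 \right)} + I{\left(-26 \right)}\right) \left(q{\left(23,63 \right)} - 1049\right) = \left(\frac{39}{53} - 26\right) \left(\left(8 + 63 + 23\right) - 1049\right) = \left(39 \cdot \frac{1}{53} - 26\right) \left(94 - 1049\right) = \left(\frac{39}{53} - 26\right) \left(-955\right) = \left(- \frac{1339}{53}\right) \left(-955\right) = \frac{1278745}{53}$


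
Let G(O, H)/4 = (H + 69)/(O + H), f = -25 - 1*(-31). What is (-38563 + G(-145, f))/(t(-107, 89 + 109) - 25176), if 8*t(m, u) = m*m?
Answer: 42884456/26404301 ≈ 1.6241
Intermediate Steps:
t(m, u) = m**2/8 (t(m, u) = (m*m)/8 = m**2/8)
f = 6 (f = -25 + 31 = 6)
G(O, H) = 4*(69 + H)/(H + O) (G(O, H) = 4*((H + 69)/(O + H)) = 4*((69 + H)/(H + O)) = 4*(69 + H)/(H + O))
(-38563 + G(-145, f))/(t(-107, 89 + 109) - 25176) = (-38563 + 4*(69 + 6)/(6 - 145))/((1/8)*(-107)**2 - 25176) = (-38563 + 4*75/(-139))/((1/8)*11449 - 25176) = (-38563 + 4*(-1/139)*75)/(11449/8 - 25176) = (-38563 - 300/139)/(-189959/8) = -5360557/139*(-8/189959) = 42884456/26404301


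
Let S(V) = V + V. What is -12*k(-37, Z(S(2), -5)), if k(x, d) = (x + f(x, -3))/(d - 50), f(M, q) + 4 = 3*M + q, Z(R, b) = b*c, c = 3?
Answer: -372/13 ≈ -28.615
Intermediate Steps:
S(V) = 2*V
Z(R, b) = 3*b (Z(R, b) = b*3 = 3*b)
f(M, q) = -4 + q + 3*M (f(M, q) = -4 + (3*M + q) = -4 + (q + 3*M) = -4 + q + 3*M)
k(x, d) = (-7 + 4*x)/(-50 + d) (k(x, d) = (x + (-4 - 3 + 3*x))/(d - 50) = (x + (-7 + 3*x))/(-50 + d) = (-7 + 4*x)/(-50 + d))
-12*k(-37, Z(S(2), -5)) = -12*(-7 + 4*(-37))/(-50 + 3*(-5)) = -12*(-7 - 148)/(-50 - 15) = -12*(-155)/(-65) = -(-12)*(-155)/65 = -12*31/13 = -372/13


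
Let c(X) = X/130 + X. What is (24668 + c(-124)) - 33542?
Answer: -584932/65 ≈ -8999.0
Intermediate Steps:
c(X) = 131*X/130 (c(X) = X/130 + X = 131*X/130)
(24668 + c(-124)) - 33542 = (24668 + (131/130)*(-124)) - 33542 = (24668 - 8122/65) - 33542 = 1595298/65 - 33542 = -584932/65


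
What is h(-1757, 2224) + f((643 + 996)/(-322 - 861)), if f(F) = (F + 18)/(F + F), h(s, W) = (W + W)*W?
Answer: 32427110201/3278 ≈ 9.8924e+6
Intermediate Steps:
h(s, W) = 2*W² (h(s, W) = (2*W)*W = 2*W²)
f(F) = (18 + F)/(2*F) (f(F) = (18 + F)/((2*F)) = (18 + F)*(1/(2*F)) = (18 + F)/(2*F))
h(-1757, 2224) + f((643 + 996)/(-322 - 861)) = 2*2224² + (18 + (643 + 996)/(-322 - 861))/(2*(((643 + 996)/(-322 - 861)))) = 2*4946176 + (18 + 1639/(-1183))/(2*((1639/(-1183)))) = 9892352 + (18 + 1639*(-1/1183))/(2*((1639*(-1/1183)))) = 9892352 + (18 - 1639/1183)/(2*(-1639/1183)) = 9892352 + (½)*(-1183/1639)*(19655/1183) = 9892352 - 19655/3278 = 32427110201/3278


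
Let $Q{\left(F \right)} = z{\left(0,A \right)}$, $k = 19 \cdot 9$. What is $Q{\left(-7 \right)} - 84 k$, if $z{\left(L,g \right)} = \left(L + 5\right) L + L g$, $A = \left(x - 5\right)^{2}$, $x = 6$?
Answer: $-14364$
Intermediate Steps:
$A = 1$ ($A = \left(6 - 5\right)^{2} = 1^{2} = 1$)
$k = 171$
$z{\left(L,g \right)} = L g + L \left(5 + L\right)$ ($z{\left(L,g \right)} = \left(5 + L\right) L + L g = L \left(5 + L\right) + L g = L g + L \left(5 + L\right)$)
$Q{\left(F \right)} = 0$ ($Q{\left(F \right)} = 0 \left(5 + 0 + 1\right) = 0 \cdot 6 = 0$)
$Q{\left(-7 \right)} - 84 k = 0 - 14364 = -14364$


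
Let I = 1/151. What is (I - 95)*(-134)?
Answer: 1922096/151 ≈ 12729.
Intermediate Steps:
I = 1/151 ≈ 0.0066225
(I - 95)*(-134) = (1/151 - 95)*(-134) = -14344/151*(-134) = 1922096/151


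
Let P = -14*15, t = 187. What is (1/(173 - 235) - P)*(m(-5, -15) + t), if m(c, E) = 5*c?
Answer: 1054539/31 ≈ 34017.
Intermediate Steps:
P = -210
(1/(173 - 235) - P)*(m(-5, -15) + t) = (1/(173 - 235) - 1*(-210))*(5*(-5) + 187) = (1/(-62) + 210)*(-25 + 187) = (-1/62 + 210)*162 = (13019/62)*162 = 1054539/31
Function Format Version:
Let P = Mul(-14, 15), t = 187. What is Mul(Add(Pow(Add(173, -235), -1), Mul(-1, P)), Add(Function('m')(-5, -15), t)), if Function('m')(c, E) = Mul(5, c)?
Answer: Rational(1054539, 31) ≈ 34017.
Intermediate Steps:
P = -210
Mul(Add(Pow(Add(173, -235), -1), Mul(-1, P)), Add(Function('m')(-5, -15), t)) = Mul(Add(Pow(Add(173, -235), -1), Mul(-1, -210)), Add(Mul(5, -5), 187)) = Mul(Add(Pow(-62, -1), 210), Add(-25, 187)) = Mul(Add(Rational(-1, 62), 210), 162) = Mul(Rational(13019, 62), 162) = Rational(1054539, 31)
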